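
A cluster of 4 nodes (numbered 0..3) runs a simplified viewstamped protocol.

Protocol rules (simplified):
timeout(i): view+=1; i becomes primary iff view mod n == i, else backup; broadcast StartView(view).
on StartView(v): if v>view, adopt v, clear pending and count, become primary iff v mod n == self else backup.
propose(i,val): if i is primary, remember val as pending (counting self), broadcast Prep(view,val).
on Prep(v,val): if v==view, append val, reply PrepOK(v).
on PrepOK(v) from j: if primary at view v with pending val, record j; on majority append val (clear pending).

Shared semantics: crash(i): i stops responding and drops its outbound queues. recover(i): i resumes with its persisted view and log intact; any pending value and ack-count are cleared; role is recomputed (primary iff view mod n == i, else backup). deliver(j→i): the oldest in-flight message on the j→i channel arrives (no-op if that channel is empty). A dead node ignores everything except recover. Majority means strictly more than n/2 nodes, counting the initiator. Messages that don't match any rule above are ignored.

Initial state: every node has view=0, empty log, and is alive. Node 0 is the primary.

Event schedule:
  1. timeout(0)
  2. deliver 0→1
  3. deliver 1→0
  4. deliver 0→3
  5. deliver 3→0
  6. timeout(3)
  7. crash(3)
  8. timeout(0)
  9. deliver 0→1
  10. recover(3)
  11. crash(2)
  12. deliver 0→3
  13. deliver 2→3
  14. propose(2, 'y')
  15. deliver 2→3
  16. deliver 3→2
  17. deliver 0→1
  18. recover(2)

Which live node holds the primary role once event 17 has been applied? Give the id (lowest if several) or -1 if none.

step 1 timeout(0): 0={back,v=1,log=-}
step 2 deliver 0→1: 1={prim,v=1,log=-}
step 3 deliver 1→0: —
step 4 deliver 0→3: 3={back,v=1,log=-}
step 5 deliver 3→0: —
step 6 timeout(3): 3={back,v=2,log=-}
step 7 crash(3): 3={✗back,v=2,log=-}
step 8 timeout(0): 0={back,v=2,log=-}
step 9 deliver 0→1: 1={back,v=2,log=-}
step 10 recover(3): 3={back,v=2,log=-}
step 11 crash(2): 2={✗back,v=0,log=-}
step 12 deliver 0→3: —
step 13 deliver 2→3: —
step 14 propose(2,'y'): —
step 15 deliver 2→3: —
step 16 deliver 3→2: —
step 17 deliver 0→1: —

-1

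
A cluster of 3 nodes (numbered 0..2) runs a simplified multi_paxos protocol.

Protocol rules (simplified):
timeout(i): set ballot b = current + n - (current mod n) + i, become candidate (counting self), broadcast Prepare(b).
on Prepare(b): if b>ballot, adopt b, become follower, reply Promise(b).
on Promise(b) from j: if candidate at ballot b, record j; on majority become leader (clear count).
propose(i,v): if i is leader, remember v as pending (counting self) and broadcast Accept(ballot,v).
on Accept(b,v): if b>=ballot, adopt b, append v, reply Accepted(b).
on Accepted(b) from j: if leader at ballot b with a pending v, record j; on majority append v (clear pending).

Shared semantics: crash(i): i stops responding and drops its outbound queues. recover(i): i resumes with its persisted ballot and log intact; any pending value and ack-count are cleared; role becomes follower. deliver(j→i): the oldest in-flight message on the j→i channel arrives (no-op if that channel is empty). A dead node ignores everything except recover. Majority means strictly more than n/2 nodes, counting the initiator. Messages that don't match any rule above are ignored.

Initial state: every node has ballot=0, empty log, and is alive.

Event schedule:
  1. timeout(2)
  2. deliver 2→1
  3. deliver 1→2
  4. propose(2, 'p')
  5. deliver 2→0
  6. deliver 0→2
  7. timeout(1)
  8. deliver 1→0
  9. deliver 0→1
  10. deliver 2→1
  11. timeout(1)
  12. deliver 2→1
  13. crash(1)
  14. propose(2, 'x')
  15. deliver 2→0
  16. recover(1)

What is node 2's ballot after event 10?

[1] timeout(2) → N2(cand b5 [-])
[2] deliver 2→1 → N1(foll b5 [-])
[3] deliver 1→2 → N2(lead b5 [-])
[4] propose(2,'p') → ∅
[5] deliver 2→0 → N0(foll b5 [-])
[6] deliver 0→2 → ∅
[7] timeout(1) → N1(cand b7 [-])
[8] deliver 1→0 → N0(foll b7 [-])
[9] deliver 0→1 → N1(lead b7 [-])
[10] deliver 2→1 → ∅

5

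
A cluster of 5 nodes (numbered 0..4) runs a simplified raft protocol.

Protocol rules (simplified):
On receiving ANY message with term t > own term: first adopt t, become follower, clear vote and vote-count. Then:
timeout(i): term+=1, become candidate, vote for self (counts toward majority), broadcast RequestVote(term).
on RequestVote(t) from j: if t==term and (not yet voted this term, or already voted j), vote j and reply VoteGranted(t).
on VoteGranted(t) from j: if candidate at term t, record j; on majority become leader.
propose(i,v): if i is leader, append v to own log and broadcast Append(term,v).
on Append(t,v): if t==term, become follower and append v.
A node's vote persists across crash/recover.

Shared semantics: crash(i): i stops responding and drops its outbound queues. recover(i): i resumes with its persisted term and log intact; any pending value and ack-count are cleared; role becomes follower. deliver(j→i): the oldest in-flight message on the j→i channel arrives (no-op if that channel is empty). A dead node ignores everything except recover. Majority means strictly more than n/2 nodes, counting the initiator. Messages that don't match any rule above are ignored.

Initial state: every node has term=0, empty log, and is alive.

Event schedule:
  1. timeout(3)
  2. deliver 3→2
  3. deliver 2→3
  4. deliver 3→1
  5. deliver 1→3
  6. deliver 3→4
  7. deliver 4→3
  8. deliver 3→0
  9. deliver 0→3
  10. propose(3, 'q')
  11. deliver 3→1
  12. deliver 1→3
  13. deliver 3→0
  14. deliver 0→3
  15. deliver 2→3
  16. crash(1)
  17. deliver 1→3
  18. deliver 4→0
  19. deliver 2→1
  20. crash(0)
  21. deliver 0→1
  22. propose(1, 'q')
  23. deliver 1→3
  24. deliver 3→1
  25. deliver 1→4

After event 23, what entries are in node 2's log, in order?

empty

1. timeout(3):  <3:cand t1 ->
2. deliver 3→2:  <2:foll t1 ->
3. deliver 2→3:  nop
4. deliver 3→1:  <1:foll t1 ->
5. deliver 1→3:  <3:lead t1 ->
6. deliver 3→4:  <4:foll t1 ->
7. deliver 4→3:  nop
8. deliver 3→0:  <0:foll t1 ->
9. deliver 0→3:  nop
10. propose(3,'q'):  <3:lead t1 q>
11. deliver 3→1:  <1:foll t1 q>
12. deliver 1→3:  nop
13. deliver 3→0:  <0:foll t1 q>
14. deliver 0→3:  nop
15. deliver 2→3:  nop
16. crash(1):  <1:✗foll t1 q>
17. deliver 1→3:  nop
18. deliver 4→0:  nop
19. deliver 2→1:  nop
20. crash(0):  <0:✗foll t1 q>
21. deliver 0→1:  nop
22. propose(1,'q'):  nop
23. deliver 1→3:  nop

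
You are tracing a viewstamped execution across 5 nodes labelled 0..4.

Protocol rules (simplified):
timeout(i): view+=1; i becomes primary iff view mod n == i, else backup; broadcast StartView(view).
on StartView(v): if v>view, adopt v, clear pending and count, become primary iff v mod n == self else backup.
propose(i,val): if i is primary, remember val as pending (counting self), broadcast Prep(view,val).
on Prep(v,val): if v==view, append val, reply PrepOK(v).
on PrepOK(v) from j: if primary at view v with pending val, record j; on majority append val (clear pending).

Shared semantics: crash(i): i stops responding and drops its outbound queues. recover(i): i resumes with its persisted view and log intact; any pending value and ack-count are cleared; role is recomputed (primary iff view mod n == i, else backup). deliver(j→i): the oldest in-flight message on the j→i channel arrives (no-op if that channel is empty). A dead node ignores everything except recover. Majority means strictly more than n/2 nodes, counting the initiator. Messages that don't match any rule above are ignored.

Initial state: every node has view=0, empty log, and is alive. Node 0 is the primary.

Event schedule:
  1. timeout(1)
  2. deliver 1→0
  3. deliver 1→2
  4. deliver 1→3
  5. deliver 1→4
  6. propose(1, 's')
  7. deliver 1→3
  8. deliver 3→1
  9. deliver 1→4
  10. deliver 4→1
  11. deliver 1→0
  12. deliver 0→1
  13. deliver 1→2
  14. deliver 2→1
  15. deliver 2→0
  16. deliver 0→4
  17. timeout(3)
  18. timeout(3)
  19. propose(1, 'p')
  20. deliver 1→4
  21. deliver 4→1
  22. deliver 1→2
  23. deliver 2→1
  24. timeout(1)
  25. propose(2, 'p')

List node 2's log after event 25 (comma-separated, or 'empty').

s,p

1. timeout(1):  <1:prim v1 ->
2. deliver 1→0:  <0:back v1 ->
3. deliver 1→2:  <2:back v1 ->
4. deliver 1→3:  <3:back v1 ->
5. deliver 1→4:  <4:back v1 ->
6. propose(1,'s'):  nop
7. deliver 1→3:  <3:back v1 s>
8. deliver 3→1:  nop
9. deliver 1→4:  <4:back v1 s>
10. deliver 4→1:  <1:prim v1 s>
11. deliver 1→0:  <0:back v1 s>
12. deliver 0→1:  nop
13. deliver 1→2:  <2:back v1 s>
14. deliver 2→1:  nop
15. deliver 2→0:  nop
16. deliver 0→4:  nop
17. timeout(3):  <3:back v2 s>
18. timeout(3):  <3:prim v3 s>
19. propose(1,'p'):  nop
20. deliver 1→4:  <4:back v1 s,p>
21. deliver 4→1:  nop
22. deliver 1→2:  <2:back v1 s,p>
23. deliver 2→1:  <1:prim v1 s,p>
24. timeout(1):  <1:back v2 s,p>
25. propose(2,'p'):  nop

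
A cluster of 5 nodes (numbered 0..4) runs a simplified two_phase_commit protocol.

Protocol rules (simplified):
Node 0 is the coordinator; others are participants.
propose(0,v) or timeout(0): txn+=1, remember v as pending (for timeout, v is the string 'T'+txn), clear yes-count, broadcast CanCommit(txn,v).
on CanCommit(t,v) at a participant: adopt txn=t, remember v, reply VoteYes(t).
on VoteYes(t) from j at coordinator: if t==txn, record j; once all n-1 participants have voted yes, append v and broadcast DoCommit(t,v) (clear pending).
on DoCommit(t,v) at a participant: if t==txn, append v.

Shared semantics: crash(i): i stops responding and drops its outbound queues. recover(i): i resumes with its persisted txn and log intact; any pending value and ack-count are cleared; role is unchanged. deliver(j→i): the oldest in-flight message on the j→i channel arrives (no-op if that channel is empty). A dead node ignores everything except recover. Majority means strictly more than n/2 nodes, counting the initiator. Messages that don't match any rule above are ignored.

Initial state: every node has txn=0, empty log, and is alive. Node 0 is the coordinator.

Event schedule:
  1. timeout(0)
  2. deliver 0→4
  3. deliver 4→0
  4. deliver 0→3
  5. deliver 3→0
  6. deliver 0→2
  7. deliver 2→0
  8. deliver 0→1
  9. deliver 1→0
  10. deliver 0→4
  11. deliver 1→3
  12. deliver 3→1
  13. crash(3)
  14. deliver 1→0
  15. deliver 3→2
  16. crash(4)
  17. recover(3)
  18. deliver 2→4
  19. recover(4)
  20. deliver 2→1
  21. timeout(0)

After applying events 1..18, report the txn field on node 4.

[1] timeout(0) → N0(coor t1 [-])
[2] deliver 0→4 → N4(part t1 [-])
[3] deliver 4→0 → ∅
[4] deliver 0→3 → N3(part t1 [-])
[5] deliver 3→0 → ∅
[6] deliver 0→2 → N2(part t1 [-])
[7] deliver 2→0 → ∅
[8] deliver 0→1 → N1(part t1 [-])
[9] deliver 1→0 → N0(coor t1 [T1])
[10] deliver 0→4 → N4(part t1 [T1])
[11] deliver 1→3 → ∅
[12] deliver 3→1 → ∅
[13] crash(3) → N3(✗part t1 [-])
[14] deliver 1→0 → ∅
[15] deliver 3→2 → ∅
[16] crash(4) → N4(✗part t1 [T1])
[17] recover(3) → N3(part t1 [-])
[18] deliver 2→4 → ∅

1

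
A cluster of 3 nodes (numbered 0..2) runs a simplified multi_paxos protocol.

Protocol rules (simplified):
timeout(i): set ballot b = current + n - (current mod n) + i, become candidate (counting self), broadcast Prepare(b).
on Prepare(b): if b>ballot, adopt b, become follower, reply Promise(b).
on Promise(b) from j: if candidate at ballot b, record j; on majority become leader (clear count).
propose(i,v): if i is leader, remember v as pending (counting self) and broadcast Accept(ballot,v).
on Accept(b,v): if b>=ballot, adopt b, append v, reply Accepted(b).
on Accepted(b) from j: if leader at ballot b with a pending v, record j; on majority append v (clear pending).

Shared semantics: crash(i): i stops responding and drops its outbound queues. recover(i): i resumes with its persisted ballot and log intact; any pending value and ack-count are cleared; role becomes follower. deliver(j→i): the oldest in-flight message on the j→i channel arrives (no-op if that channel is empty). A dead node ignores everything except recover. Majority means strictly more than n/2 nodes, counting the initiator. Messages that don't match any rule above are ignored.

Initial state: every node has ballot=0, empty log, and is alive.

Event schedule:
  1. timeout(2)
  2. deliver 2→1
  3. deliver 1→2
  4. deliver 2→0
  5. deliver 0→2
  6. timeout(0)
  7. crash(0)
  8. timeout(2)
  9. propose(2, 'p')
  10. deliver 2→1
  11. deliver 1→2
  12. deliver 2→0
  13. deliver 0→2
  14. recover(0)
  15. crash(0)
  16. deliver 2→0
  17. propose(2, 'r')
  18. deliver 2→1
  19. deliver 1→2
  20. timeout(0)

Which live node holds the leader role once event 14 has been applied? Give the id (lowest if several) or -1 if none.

2

1. timeout(2):  <2:cand b5 ->
2. deliver 2→1:  <1:foll b5 ->
3. deliver 1→2:  <2:lead b5 ->
4. deliver 2→0:  <0:foll b5 ->
5. deliver 0→2:  nop
6. timeout(0):  <0:cand b6 ->
7. crash(0):  <0:✗cand b6 ->
8. timeout(2):  <2:cand b8 ->
9. propose(2,'p'):  nop
10. deliver 2→1:  <1:foll b8 ->
11. deliver 1→2:  <2:lead b8 ->
12. deliver 2→0:  nop
13. deliver 0→2:  nop
14. recover(0):  <0:foll b6 ->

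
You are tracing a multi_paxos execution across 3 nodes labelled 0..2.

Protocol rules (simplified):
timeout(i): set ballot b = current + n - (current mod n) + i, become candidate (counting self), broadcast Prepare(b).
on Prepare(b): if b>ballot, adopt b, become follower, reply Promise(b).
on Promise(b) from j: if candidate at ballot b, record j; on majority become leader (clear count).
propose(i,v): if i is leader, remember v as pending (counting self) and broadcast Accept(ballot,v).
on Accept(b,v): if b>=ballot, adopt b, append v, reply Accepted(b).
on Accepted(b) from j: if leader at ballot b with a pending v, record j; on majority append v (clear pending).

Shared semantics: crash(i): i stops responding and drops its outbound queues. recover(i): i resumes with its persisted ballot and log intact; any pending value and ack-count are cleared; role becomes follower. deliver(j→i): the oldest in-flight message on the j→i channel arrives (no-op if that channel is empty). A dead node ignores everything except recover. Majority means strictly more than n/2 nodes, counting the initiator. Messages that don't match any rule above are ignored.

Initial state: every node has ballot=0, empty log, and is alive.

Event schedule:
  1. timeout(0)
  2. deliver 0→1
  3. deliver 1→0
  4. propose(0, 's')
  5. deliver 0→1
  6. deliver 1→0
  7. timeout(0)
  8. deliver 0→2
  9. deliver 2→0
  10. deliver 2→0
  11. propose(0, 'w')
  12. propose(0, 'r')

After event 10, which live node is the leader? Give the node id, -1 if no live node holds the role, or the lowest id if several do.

-1

e1 timeout(0): 0[cand,b=3,-]
e2 deliver 0→1: 1[foll,b=3,-]
e3 deliver 1→0: 0[lead,b=3,-]
e4 propose(0,'s'): ·
e5 deliver 0→1: 1[foll,b=3,s]
e6 deliver 1→0: 0[lead,b=3,s]
e7 timeout(0): 0[cand,b=6,s]
e8 deliver 0→2: 2[foll,b=3,-]
e9 deliver 2→0: ·
e10 deliver 2→0: ·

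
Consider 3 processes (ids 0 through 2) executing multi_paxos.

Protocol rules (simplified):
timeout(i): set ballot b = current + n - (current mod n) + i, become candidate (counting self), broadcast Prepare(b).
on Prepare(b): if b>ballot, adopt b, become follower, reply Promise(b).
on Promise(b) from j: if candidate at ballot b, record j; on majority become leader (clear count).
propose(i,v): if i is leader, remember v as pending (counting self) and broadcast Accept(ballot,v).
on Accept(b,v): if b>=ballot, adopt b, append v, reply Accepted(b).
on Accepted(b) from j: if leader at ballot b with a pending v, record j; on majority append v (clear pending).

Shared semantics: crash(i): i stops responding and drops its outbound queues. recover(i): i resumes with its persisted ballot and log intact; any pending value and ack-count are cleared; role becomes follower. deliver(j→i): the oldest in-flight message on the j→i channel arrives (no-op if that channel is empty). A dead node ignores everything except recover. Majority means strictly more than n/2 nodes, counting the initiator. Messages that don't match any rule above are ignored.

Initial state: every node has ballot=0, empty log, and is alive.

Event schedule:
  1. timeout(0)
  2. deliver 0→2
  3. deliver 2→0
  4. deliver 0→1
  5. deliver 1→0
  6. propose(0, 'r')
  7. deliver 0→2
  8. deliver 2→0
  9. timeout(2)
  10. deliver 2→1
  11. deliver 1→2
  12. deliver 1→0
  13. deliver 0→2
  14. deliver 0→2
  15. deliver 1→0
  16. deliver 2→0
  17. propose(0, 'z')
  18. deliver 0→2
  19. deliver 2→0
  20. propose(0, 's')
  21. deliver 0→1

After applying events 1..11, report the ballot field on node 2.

8

[1] timeout(0) → N0(cand b3 [-])
[2] deliver 0→2 → N2(foll b3 [-])
[3] deliver 2→0 → N0(lead b3 [-])
[4] deliver 0→1 → N1(foll b3 [-])
[5] deliver 1→0 → ∅
[6] propose(0,'r') → ∅
[7] deliver 0→2 → N2(foll b3 [r])
[8] deliver 2→0 → N0(lead b3 [r])
[9] timeout(2) → N2(cand b8 [r])
[10] deliver 2→1 → N1(foll b8 [-])
[11] deliver 1→2 → N2(lead b8 [r])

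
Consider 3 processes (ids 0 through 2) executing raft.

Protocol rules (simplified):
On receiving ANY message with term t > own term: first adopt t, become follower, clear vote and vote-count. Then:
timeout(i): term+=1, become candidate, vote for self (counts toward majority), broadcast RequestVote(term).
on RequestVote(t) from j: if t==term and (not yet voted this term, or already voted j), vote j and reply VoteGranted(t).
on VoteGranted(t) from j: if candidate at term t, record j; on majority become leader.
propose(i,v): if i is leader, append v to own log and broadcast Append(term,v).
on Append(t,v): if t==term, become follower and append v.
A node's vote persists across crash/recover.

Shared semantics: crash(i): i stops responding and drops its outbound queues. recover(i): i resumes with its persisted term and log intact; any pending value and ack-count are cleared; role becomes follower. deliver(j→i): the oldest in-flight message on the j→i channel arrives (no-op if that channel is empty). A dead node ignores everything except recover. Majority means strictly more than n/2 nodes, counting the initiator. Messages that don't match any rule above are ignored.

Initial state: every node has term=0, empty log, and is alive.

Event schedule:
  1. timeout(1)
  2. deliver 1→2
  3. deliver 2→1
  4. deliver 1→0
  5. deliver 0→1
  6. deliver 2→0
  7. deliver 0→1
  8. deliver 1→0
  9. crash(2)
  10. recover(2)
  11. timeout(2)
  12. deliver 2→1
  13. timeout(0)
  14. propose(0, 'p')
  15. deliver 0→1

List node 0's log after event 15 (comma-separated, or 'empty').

1. timeout(1):  <1:cand t1 ->
2. deliver 1→2:  <2:foll t1 ->
3. deliver 2→1:  <1:lead t1 ->
4. deliver 1→0:  <0:foll t1 ->
5. deliver 0→1:  nop
6. deliver 2→0:  nop
7. deliver 0→1:  nop
8. deliver 1→0:  nop
9. crash(2):  <2:✗foll t1 ->
10. recover(2):  <2:foll t1 ->
11. timeout(2):  <2:cand t2 ->
12. deliver 2→1:  <1:foll t2 ->
13. timeout(0):  <0:cand t2 ->
14. propose(0,'p'):  nop
15. deliver 0→1:  nop

empty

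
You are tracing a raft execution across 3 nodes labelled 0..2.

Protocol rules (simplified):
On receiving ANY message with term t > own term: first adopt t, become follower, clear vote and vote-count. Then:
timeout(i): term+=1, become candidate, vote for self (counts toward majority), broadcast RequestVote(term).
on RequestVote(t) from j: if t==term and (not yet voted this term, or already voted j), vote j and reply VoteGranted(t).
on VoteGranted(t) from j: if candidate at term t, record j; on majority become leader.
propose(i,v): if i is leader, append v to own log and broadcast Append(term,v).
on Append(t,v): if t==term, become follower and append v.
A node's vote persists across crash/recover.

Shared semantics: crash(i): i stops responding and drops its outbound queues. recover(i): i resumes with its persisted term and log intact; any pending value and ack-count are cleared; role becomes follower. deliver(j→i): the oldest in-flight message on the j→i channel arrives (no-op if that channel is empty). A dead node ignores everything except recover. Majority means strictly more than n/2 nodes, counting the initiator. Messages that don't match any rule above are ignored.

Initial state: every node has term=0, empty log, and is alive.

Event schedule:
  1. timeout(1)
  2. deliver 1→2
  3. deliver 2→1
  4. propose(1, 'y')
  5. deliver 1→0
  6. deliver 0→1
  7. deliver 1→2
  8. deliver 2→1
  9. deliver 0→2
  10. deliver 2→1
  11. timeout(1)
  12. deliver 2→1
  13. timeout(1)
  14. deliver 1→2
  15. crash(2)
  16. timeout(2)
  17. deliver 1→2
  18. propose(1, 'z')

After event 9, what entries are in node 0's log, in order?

empty

after 1 — timeout(1): n1:cand/t1/[-]
after 2 — deliver 1→2: n2:foll/t1/[-]
after 3 — deliver 2→1: n1:lead/t1/[-]
after 4 — propose(1,'y'): n1:lead/t1/[y]
after 5 — deliver 1→0: n0:foll/t1/[-]
after 6 — deliver 0→1: ·
after 7 — deliver 1→2: n2:foll/t1/[y]
after 8 — deliver 2→1: ·
after 9 — deliver 0→2: ·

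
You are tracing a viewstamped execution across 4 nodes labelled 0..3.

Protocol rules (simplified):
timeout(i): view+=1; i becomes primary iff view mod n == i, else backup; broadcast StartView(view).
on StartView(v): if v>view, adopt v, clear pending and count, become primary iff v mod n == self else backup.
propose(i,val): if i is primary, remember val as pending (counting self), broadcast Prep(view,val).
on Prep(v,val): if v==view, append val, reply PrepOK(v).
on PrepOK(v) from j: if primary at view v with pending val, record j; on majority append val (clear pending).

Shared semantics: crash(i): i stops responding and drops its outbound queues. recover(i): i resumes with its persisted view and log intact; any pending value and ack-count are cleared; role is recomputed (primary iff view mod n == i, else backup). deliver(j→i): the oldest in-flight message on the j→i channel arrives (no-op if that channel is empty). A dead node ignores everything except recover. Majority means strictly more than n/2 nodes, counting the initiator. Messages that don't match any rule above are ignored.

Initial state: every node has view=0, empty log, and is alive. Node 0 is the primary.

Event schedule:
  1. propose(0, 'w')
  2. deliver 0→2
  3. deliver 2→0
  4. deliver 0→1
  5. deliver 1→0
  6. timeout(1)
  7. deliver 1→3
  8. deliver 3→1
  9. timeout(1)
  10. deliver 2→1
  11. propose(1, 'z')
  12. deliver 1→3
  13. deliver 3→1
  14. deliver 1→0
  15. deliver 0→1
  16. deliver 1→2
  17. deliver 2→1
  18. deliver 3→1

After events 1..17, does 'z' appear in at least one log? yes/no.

no

[1] propose(0,'w') → ∅
[2] deliver 0→2 → N2(back v0 [w])
[3] deliver 2→0 → ∅
[4] deliver 0→1 → N1(back v0 [w])
[5] deliver 1→0 → N0(prim v0 [w])
[6] timeout(1) → N1(prim v1 [w])
[7] deliver 1→3 → N3(back v1 [-])
[8] deliver 3→1 → ∅
[9] timeout(1) → N1(back v2 [w])
[10] deliver 2→1 → ∅
[11] propose(1,'z') → ∅
[12] deliver 1→3 → N3(back v2 [-])
[13] deliver 3→1 → ∅
[14] deliver 1→0 → N0(back v1 [w])
[15] deliver 0→1 → ∅
[16] deliver 1→2 → N2(back v1 [w])
[17] deliver 2→1 → ∅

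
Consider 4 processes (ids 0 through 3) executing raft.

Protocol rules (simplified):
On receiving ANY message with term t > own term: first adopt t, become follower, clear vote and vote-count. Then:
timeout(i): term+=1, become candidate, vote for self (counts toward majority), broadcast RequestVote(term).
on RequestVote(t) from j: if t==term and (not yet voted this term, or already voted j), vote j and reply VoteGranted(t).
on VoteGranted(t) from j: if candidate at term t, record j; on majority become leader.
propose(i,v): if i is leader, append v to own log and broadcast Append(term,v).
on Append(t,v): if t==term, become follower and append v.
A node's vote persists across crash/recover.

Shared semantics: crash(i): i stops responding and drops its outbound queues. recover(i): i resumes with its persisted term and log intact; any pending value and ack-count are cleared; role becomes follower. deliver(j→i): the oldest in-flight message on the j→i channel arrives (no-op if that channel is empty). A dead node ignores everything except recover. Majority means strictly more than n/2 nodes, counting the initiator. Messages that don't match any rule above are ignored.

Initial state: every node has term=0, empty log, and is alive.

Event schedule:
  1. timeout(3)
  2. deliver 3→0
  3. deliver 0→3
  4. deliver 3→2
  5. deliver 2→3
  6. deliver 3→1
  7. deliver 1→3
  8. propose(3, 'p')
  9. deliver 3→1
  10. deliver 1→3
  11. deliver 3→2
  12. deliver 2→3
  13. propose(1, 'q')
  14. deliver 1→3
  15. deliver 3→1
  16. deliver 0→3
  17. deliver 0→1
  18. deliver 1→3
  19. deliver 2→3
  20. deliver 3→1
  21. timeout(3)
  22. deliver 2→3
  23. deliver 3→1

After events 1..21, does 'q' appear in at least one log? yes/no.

no

after 1 — timeout(3): n3:cand/t1/[-]
after 2 — deliver 3→0: n0:foll/t1/[-]
after 3 — deliver 0→3: ·
after 4 — deliver 3→2: n2:foll/t1/[-]
after 5 — deliver 2→3: n3:lead/t1/[-]
after 6 — deliver 3→1: n1:foll/t1/[-]
after 7 — deliver 1→3: ·
after 8 — propose(3,'p'): n3:lead/t1/[p]
after 9 — deliver 3→1: n1:foll/t1/[p]
after 10 — deliver 1→3: ·
after 11 — deliver 3→2: n2:foll/t1/[p]
after 12 — deliver 2→3: ·
after 13 — propose(1,'q'): ·
after 14 — deliver 1→3: ·
after 15 — deliver 3→1: ·
after 16 — deliver 0→3: ·
after 17 — deliver 0→1: ·
after 18 — deliver 1→3: ·
after 19 — deliver 2→3: ·
after 20 — deliver 3→1: ·
after 21 — timeout(3): n3:cand/t2/[p]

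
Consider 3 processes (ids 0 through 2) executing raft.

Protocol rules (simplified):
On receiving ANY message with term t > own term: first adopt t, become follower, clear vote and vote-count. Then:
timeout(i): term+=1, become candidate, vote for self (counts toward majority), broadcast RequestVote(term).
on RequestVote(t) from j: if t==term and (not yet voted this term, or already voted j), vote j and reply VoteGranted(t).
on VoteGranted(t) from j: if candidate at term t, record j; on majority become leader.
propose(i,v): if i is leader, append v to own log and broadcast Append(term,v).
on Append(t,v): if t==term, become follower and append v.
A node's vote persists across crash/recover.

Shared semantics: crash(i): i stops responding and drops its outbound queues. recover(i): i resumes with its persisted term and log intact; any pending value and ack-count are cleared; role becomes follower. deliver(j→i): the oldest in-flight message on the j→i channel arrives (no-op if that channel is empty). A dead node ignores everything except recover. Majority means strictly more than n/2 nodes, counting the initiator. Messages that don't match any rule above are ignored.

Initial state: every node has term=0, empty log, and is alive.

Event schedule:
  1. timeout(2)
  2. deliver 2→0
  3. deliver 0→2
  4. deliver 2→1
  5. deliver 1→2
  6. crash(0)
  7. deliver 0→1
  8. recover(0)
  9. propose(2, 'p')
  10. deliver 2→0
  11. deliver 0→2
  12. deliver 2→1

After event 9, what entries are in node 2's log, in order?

step 1 timeout(2): 2={cand,t=1,log=-}
step 2 deliver 2→0: 0={foll,t=1,log=-}
step 3 deliver 0→2: 2={lead,t=1,log=-}
step 4 deliver 2→1: 1={foll,t=1,log=-}
step 5 deliver 1→2: —
step 6 crash(0): 0={✗foll,t=1,log=-}
step 7 deliver 0→1: —
step 8 recover(0): 0={foll,t=1,log=-}
step 9 propose(2,'p'): 2={lead,t=1,log=p}

p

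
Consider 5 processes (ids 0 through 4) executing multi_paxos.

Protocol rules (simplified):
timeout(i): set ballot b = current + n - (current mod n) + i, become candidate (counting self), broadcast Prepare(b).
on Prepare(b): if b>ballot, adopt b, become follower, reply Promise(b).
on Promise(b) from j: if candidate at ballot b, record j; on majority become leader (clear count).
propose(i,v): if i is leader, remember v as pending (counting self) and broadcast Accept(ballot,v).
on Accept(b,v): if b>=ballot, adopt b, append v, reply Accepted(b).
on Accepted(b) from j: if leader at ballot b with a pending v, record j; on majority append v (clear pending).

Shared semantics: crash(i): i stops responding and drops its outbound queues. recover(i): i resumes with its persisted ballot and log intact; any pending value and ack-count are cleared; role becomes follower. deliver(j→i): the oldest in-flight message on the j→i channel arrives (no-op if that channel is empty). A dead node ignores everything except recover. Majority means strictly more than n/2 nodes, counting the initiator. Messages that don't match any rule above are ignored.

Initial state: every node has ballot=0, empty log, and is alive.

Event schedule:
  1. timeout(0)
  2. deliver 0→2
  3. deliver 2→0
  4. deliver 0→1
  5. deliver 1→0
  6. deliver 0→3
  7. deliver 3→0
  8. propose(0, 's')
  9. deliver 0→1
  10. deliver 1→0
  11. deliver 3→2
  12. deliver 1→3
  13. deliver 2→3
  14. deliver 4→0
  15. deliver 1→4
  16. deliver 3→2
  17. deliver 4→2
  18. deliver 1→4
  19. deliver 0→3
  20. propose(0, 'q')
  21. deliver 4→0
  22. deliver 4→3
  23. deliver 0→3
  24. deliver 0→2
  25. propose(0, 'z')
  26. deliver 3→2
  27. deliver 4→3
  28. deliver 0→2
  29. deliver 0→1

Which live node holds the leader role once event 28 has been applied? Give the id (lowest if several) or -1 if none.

0

after 1 — timeout(0): n0:cand/b5/[-]
after 2 — deliver 0→2: n2:foll/b5/[-]
after 3 — deliver 2→0: ·
after 4 — deliver 0→1: n1:foll/b5/[-]
after 5 — deliver 1→0: n0:lead/b5/[-]
after 6 — deliver 0→3: n3:foll/b5/[-]
after 7 — deliver 3→0: ·
after 8 — propose(0,'s'): ·
after 9 — deliver 0→1: n1:foll/b5/[s]
after 10 — deliver 1→0: ·
after 11 — deliver 3→2: ·
after 12 — deliver 1→3: ·
after 13 — deliver 2→3: ·
after 14 — deliver 4→0: ·
after 15 — deliver 1→4: ·
after 16 — deliver 3→2: ·
after 17 — deliver 4→2: ·
after 18 — deliver 1→4: ·
after 19 — deliver 0→3: n3:foll/b5/[s]
after 20 — propose(0,'q'): ·
after 21 — deliver 4→0: ·
after 22 — deliver 4→3: ·
after 23 — deliver 0→3: n3:foll/b5/[s,q]
after 24 — deliver 0→2: n2:foll/b5/[s]
after 25 — propose(0,'z'): ·
after 26 — deliver 3→2: ·
after 27 — deliver 4→3: ·
after 28 — deliver 0→2: n2:foll/b5/[s,q]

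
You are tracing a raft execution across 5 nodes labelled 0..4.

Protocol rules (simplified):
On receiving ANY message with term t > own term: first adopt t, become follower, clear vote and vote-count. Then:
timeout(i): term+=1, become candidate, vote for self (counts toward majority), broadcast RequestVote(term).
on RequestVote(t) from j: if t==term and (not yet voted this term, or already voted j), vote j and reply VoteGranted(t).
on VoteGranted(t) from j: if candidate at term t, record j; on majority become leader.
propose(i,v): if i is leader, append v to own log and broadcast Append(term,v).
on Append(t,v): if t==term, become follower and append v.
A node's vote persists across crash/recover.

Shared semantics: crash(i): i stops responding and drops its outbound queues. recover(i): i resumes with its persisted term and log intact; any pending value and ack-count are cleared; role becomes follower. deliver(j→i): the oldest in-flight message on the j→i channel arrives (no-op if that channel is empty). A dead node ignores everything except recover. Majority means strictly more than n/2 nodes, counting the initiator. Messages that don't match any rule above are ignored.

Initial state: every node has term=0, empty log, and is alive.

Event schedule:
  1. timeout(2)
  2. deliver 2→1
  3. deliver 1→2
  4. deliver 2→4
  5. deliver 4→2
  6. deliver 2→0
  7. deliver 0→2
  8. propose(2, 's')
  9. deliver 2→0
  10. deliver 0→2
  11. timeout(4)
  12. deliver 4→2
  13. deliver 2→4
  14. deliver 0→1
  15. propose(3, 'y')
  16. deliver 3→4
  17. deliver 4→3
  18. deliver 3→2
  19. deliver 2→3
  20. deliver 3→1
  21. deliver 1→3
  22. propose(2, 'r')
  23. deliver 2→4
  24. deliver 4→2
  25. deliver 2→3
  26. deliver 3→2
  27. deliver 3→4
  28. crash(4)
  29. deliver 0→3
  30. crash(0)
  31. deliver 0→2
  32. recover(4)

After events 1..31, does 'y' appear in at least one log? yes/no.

no

step 1 timeout(2): 2={cand,t=1,log=-}
step 2 deliver 2→1: 1={foll,t=1,log=-}
step 3 deliver 1→2: —
step 4 deliver 2→4: 4={foll,t=1,log=-}
step 5 deliver 4→2: 2={lead,t=1,log=-}
step 6 deliver 2→0: 0={foll,t=1,log=-}
step 7 deliver 0→2: —
step 8 propose(2,'s'): 2={lead,t=1,log=s}
step 9 deliver 2→0: 0={foll,t=1,log=s}
step 10 deliver 0→2: —
step 11 timeout(4): 4={cand,t=2,log=-}
step 12 deliver 4→2: 2={foll,t=2,log=s}
step 13 deliver 2→4: —
step 14 deliver 0→1: —
step 15 propose(3,'y'): —
step 16 deliver 3→4: —
step 17 deliver 4→3: 3={foll,t=2,log=-}
step 18 deliver 3→2: —
step 19 deliver 2→3: —
step 20 deliver 3→1: —
step 21 deliver 1→3: —
step 22 propose(2,'r'): —
step 23 deliver 2→4: —
step 24 deliver 4→2: —
step 25 deliver 2→3: —
step 26 deliver 3→2: —
step 27 deliver 3→4: 4={lead,t=2,log=-}
step 28 crash(4): 4={✗lead,t=2,log=-}
step 29 deliver 0→3: —
step 30 crash(0): 0={✗foll,t=1,log=s}
step 31 deliver 0→2: —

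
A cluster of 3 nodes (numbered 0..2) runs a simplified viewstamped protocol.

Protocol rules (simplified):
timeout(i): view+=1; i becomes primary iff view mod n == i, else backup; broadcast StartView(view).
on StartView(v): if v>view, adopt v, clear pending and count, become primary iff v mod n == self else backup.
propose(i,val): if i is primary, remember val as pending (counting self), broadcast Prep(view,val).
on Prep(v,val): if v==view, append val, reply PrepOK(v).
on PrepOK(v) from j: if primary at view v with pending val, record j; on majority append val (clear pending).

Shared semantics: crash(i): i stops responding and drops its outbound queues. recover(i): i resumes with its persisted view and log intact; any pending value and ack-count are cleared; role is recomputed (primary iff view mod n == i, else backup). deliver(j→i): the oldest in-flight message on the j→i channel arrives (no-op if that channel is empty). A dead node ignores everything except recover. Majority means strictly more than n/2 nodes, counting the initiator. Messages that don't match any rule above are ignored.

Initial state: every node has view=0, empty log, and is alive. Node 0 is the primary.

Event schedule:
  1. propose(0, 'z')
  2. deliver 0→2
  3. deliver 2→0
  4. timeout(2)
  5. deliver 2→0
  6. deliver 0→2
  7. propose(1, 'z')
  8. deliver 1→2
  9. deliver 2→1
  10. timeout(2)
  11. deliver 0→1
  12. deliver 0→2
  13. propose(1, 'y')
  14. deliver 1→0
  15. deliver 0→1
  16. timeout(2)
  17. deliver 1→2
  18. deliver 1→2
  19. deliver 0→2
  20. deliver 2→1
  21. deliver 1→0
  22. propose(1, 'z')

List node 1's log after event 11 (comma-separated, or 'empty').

empty

step 1 propose(0,'z'): —
step 2 deliver 0→2: 2={back,v=0,log=z}
step 3 deliver 2→0: 0={prim,v=0,log=z}
step 4 timeout(2): 2={back,v=1,log=z}
step 5 deliver 2→0: 0={back,v=1,log=z}
step 6 deliver 0→2: —
step 7 propose(1,'z'): —
step 8 deliver 1→2: —
step 9 deliver 2→1: 1={prim,v=1,log=-}
step 10 timeout(2): 2={prim,v=2,log=z}
step 11 deliver 0→1: —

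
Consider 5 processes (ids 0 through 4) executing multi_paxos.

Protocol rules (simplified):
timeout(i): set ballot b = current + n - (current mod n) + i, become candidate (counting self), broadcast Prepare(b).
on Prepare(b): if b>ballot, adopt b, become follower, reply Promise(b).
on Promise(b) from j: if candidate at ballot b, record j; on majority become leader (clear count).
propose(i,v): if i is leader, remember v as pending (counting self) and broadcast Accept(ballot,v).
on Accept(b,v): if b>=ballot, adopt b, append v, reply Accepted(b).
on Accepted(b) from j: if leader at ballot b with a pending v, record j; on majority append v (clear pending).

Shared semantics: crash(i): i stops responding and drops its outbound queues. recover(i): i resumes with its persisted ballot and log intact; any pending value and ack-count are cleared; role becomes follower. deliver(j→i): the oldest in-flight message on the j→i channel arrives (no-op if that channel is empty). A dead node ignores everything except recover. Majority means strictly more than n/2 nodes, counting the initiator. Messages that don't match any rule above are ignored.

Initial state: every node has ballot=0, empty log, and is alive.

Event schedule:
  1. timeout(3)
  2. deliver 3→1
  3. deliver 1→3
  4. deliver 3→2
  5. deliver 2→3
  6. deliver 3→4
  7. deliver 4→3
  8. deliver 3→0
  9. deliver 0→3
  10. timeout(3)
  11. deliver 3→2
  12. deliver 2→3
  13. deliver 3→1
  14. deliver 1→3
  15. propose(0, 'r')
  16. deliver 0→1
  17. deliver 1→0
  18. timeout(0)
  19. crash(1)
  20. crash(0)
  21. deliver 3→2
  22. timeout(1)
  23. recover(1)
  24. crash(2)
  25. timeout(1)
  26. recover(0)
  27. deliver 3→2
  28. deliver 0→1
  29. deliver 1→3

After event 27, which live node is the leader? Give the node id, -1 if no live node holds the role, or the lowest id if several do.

[1] timeout(3) → N3(cand b8 [-])
[2] deliver 3→1 → N1(foll b8 [-])
[3] deliver 1→3 → ∅
[4] deliver 3→2 → N2(foll b8 [-])
[5] deliver 2→3 → N3(lead b8 [-])
[6] deliver 3→4 → N4(foll b8 [-])
[7] deliver 4→3 → ∅
[8] deliver 3→0 → N0(foll b8 [-])
[9] deliver 0→3 → ∅
[10] timeout(3) → N3(cand b13 [-])
[11] deliver 3→2 → N2(foll b13 [-])
[12] deliver 2→3 → ∅
[13] deliver 3→1 → N1(foll b13 [-])
[14] deliver 1→3 → N3(lead b13 [-])
[15] propose(0,'r') → ∅
[16] deliver 0→1 → ∅
[17] deliver 1→0 → ∅
[18] timeout(0) → N0(cand b10 [-])
[19] crash(1) → N1(✗foll b13 [-])
[20] crash(0) → N0(✗cand b10 [-])
[21] deliver 3→2 → ∅
[22] timeout(1) → ∅
[23] recover(1) → N1(foll b13 [-])
[24] crash(2) → N2(✗foll b13 [-])
[25] timeout(1) → N1(cand b16 [-])
[26] recover(0) → N0(foll b10 [-])
[27] deliver 3→2 → ∅

3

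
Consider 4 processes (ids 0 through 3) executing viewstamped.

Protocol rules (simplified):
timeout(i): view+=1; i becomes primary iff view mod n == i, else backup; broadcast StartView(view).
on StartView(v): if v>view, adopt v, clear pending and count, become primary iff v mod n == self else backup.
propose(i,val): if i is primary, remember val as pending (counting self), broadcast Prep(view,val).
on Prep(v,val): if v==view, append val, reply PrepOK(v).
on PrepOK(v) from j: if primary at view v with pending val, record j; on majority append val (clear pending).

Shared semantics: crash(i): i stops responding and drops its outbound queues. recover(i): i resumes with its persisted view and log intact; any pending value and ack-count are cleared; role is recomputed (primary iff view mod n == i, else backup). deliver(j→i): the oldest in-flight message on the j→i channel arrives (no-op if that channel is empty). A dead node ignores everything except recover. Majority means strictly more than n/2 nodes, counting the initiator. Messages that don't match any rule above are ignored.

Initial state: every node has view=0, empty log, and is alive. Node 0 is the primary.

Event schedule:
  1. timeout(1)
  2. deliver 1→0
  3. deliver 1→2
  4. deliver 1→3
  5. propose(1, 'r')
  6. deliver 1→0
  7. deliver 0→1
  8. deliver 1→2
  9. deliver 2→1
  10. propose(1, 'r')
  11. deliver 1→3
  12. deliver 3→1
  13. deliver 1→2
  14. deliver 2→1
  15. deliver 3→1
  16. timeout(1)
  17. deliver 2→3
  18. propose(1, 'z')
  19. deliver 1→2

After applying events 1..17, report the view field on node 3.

step 1 timeout(1): 1={prim,v=1,log=-}
step 2 deliver 1→0: 0={back,v=1,log=-}
step 3 deliver 1→2: 2={back,v=1,log=-}
step 4 deliver 1→3: 3={back,v=1,log=-}
step 5 propose(1,'r'): —
step 6 deliver 1→0: 0={back,v=1,log=r}
step 7 deliver 0→1: —
step 8 deliver 1→2: 2={back,v=1,log=r}
step 9 deliver 2→1: 1={prim,v=1,log=r}
step 10 propose(1,'r'): —
step 11 deliver 1→3: 3={back,v=1,log=r}
step 12 deliver 3→1: —
step 13 deliver 1→2: 2={back,v=1,log=r,r}
step 14 deliver 2→1: 1={prim,v=1,log=r,r}
step 15 deliver 3→1: —
step 16 timeout(1): 1={back,v=2,log=r,r}
step 17 deliver 2→3: —

1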